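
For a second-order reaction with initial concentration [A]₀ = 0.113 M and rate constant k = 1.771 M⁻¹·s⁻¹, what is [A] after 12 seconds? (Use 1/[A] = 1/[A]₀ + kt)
0.0332 M

1/[A] = 1/[A]₀ + k·t = 1/0.113 + (1.771)·(12) = 8.8496 + 21.2520 = 30.1016
[A] = 1/30.1016 = 0.0332 M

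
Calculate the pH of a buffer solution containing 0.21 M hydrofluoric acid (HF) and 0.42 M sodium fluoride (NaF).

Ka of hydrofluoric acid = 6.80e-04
pH = 3.47

pKa = -log(6.80e-04) = 3.17. pH = pKa + log([A⁻]/[HA]) = 3.17 + log(0.42/0.21)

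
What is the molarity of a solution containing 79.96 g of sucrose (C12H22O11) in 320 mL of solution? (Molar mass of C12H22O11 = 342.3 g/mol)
Moles of C12H22O11 = 79.96 g ÷ 342.3 g/mol = 0.233596 mol
Volume = 320 mL = 0.32 L
Molarity = 0.233596 mol ÷ 0.32 L = 0.73 M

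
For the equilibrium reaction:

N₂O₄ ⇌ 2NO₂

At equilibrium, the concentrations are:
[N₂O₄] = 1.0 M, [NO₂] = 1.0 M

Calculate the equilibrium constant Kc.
K_c = 1.0000

Kc = ([NO₂]^2) / ([N₂O₄])
   = ((1.0)^2) / ((1.0))
   = 1 / 1 = 1.0000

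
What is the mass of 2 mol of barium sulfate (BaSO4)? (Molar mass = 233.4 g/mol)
Mass = 2 mol × 233.4 g/mol = 466.8 g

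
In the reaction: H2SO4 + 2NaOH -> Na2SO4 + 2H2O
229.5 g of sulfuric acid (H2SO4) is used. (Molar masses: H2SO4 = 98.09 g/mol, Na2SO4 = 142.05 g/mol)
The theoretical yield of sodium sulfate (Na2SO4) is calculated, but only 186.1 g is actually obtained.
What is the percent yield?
Moles of H2SO4 = 229.5 g ÷ 98.09 g/mol = 2.33969 mol
Mole ratio: 1 mol Na2SO4 / 1 mol H2SO4
Moles of Na2SO4 = 2.33969 × (1/1) = 2.33969 mol
Theoretical yield = 2.33969 mol × 142.05 g/mol = 332.35 g
Actual yield = 186.1 g
Percent yield = (186.1 / 332.35) × 100% = 56.0%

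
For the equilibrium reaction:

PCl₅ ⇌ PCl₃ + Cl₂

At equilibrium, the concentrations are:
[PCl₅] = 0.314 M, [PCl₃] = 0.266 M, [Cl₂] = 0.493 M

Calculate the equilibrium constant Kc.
K_c = 0.4176

Kc = ([PCl₃] × [Cl₂]) / ([PCl₅])
   = ((0.266)·(0.493)) / ((0.314))
   = 0.13114 / 0.314 = 0.4176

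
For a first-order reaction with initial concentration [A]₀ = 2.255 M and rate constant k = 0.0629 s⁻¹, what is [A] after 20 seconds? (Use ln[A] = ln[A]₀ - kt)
0.6409 M

ln[A] = ln[A]₀ - k·t = ln(2.255) - (0.0629)·(20) = 0.8131 - 1.2580 = -0.4449
[A] = e^(-0.4449) = 0.6409 M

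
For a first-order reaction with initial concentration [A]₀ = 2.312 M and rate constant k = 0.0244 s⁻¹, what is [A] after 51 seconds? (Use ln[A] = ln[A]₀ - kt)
0.6661 M

ln[A] = ln[A]₀ - k·t = ln(2.312) - (0.0244)·(51) = 0.8381 - 1.2444 = -0.4063
[A] = e^(-0.4063) = 0.6661 M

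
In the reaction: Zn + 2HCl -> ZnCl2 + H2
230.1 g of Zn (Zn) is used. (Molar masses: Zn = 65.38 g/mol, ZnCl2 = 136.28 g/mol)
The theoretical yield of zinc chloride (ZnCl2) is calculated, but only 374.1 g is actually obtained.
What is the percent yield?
Moles of Zn = 230.1 g ÷ 65.38 g/mol = 3.51942 mol
Mole ratio: 1 mol ZnCl2 / 1 mol Zn
Moles of ZnCl2 = 3.51942 × (1/1) = 3.51942 mol
Theoretical yield = 3.51942 mol × 136.28 g/mol = 479.63 g
Actual yield = 374.1 g
Percent yield = (374.1 / 479.63) × 100% = 78.0%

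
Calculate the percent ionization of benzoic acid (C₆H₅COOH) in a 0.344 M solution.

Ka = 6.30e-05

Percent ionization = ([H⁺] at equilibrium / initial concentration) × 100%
Percent ionization = 1.34%

Let x = [H⁺]. Ka = x²/(C - x) ⇒ x² + (6.30e-05)x - (6.30e-05)(0.344) = 0. x = 4.6239e-03. Percent = (4.6239e-03/0.344) × 100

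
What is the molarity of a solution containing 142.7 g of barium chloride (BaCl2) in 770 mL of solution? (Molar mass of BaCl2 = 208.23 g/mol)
Moles of BaCl2 = 142.7 g ÷ 208.23 g/mol = 0.6853 mol
Volume = 770 mL = 0.77 L
Molarity = 0.6853 mol ÷ 0.77 L = 0.89 M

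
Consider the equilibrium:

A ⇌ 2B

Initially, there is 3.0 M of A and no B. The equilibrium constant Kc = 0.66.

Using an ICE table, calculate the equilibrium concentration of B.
[B] = 1.252 M

ICE: [A] = 3.0 − x, [B] = 2x.
Kc = (2x)²/(3.0 − x) = 0.66 ⇒ 4x² + 0.66x − 1.98 = 0.
x = (−0.66 + √(0.66² + 4·4·1.98))/(2·4) = (−0.66 + √32.116)/8 = 0.62588.
[B] = 2x = 1.252 M.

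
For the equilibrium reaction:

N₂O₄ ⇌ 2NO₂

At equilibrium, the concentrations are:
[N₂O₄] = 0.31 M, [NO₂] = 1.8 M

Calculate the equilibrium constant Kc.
K_c = 10.4516

Kc = ([NO₂]^2) / ([N₂O₄])
   = ((1.8)^2) / ((0.31))
   = 3.24 / 0.31 = 10.4516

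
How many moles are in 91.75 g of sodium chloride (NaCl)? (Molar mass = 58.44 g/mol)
Moles = 91.75 g ÷ 58.44 g/mol = 1.57 mol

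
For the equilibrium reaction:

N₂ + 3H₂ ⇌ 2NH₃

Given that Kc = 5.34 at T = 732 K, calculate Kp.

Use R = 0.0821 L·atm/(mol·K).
K_p = 0.0015

Δn = (moles gaseous products) − (moles gaseous reactants) = -2
T = 732 K; RT = 0.0821 × 732 = 60.0972
Kp = Kc·(RT)^Δn = 5.34 × (60.0972)^-2 = 5.34 × 0.00027688 = 0.0015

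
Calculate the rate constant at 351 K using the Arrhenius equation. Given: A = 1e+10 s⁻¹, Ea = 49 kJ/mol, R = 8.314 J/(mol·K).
5.10e+02 s⁻¹

k = A·exp(-Ea/(R·T)) = 1e+10·exp(-49000/(8.314·351)) = 1e+10·exp(-16.7911) = 1e+10·5.1018e-08 = 5.10e+02 s⁻¹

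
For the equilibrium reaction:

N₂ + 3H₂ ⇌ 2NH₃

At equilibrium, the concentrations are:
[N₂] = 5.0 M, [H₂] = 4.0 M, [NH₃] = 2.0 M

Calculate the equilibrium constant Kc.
K_c = 0.0125

Kc = ([NH₃]^2) / ([N₂] × [H₂]^3)
   = ((2.0)^2) / ((5.0)·(4.0)^3)
   = 4 / 320 = 0.0125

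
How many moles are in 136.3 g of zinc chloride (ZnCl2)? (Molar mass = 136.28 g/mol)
Moles = 136.3 g ÷ 136.28 g/mol = 1 mol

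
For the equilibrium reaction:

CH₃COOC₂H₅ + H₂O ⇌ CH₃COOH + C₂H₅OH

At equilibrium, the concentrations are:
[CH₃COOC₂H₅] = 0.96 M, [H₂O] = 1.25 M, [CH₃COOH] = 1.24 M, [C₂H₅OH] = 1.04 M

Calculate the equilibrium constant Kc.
K_c = 1.0747

Kc = ([CH₃COOH] × [C₂H₅OH]) / ([CH₃COOC₂H₅] × [H₂O])
   = ((1.24)·(1.04)) / ((0.96)·(1.25))
   = 1.2896 / 1.2 = 1.0747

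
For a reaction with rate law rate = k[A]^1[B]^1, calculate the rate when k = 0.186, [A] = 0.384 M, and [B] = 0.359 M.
0.02564 M/s

rate = k·[A]^1·[B]^1 = 0.186·(0.384)^1·(0.359)^1 = 0.186·0.384·0.359 = 0.02564 M/s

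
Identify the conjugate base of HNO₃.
Conjugate base: NO₃⁻

Conjugate acid-base pairs differ by one H⁺. Ka × Kb = Kw for a conjugate pair.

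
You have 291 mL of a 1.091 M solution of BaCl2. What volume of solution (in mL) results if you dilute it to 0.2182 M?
Using M₁V₁ = M₂V₂:
1.091 × 291 = 0.2182 × V₂
V₂ = (1.091 × 291) / 0.2182 = 1455 mL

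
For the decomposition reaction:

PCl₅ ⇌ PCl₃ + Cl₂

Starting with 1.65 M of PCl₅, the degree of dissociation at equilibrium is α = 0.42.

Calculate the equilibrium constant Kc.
K_c = 0.5018

x = α·[A]₀ = 0.42 × 1.65 = 0.693 M dissociated.
At eq: [PCl₅] = 1.65 − 0.693 = 0.957 M; [PCl₃] = [Cl₂] = x = 0.693 M.
Kc = [PCl₃][Cl₂]/[PCl₅] = (0.693)²/0.957 = 0.5018.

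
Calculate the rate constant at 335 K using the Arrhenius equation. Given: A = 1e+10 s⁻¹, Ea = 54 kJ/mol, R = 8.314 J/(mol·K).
3.80e+01 s⁻¹

k = A·exp(-Ea/(R·T)) = 1e+10·exp(-54000/(8.314·335)) = 1e+10·exp(-19.3883) = 1e+10·3.8000e-09 = 3.80e+01 s⁻¹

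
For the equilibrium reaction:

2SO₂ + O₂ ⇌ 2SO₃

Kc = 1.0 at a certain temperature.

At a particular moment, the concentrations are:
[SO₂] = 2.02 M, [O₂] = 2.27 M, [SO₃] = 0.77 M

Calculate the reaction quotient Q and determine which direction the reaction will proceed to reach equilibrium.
Q = 0.064, Q < K, reaction proceeds forward (toward products)

Q = ([SO₃]^2) / ([SO₂]^2 × [O₂])
  = ((0.77)^2) / ((2.02)^2·(2.27)) = 0.5929/9.2625 = 0.06401
Since Q = 0.06401 < Kc = 1.0, the reaction proceeds forward (toward products) to reach equilibrium.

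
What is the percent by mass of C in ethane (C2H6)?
Mass of C in formula = 12.01 × 2 = 24.02 g/mol
Molar mass = 30.07 g/mol
% C = (24.02/30.07) × 100% = 79.88%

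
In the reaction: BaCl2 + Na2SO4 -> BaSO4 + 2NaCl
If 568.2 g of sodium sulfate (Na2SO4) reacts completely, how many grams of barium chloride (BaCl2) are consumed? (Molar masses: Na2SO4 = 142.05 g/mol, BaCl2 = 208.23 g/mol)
Moles of Na2SO4 = 568.2 g ÷ 142.05 g/mol = 4 mol
Mole ratio: 1 mol BaCl2 / 1 mol Na2SO4
Moles of BaCl2 = 4 × (1/1) = 4 mol
Mass of BaCl2 = 4 mol × 208.23 g/mol = 832.9 g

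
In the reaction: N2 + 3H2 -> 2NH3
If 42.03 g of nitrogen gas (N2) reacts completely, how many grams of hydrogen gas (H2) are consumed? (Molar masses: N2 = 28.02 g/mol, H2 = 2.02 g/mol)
Moles of N2 = 42.03 g ÷ 28.02 g/mol = 1.5 mol
Mole ratio: 3 mol H2 / 1 mol N2
Moles of H2 = 1.5 × (3/1) = 4.5 mol
Mass of H2 = 4.5 mol × 2.02 g/mol = 9.09 g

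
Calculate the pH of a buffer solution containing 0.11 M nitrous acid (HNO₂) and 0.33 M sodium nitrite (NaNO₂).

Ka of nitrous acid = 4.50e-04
pH = 3.82

pKa = -log(4.50e-04) = 3.35. pH = pKa + log([A⁻]/[HA]) = 3.35 + log(0.33/0.11)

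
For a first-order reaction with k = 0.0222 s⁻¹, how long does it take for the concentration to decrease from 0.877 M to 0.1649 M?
75.28 s

From ln[A] = ln[A]₀ - k·t: t = ln([A]₀/[A])/k = ln(0.877/0.1649)/0.0222 = ln(5.3184)/0.0222 = 1.6712/0.0222 = 75.28 s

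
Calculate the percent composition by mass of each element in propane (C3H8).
C: 81.72%, H: 18.29%

Molar mass of C3H8 = 44.09 g/mol
% C = (3 × 12.01) / 44.09 × 100% = 36.03 / 44.09 × 100% = 81.72%
% H = (8 × 1.008) / 44.09 × 100% = 8.064 / 44.09 × 100% = 18.29%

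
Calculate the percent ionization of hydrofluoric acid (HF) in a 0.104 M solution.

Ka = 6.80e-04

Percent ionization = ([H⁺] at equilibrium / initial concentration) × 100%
Percent ionization = 7.77%

Let x = [H⁺]. Ka = x²/(C - x) ⇒ x² + (6.80e-04)x - (6.80e-04)(0.104) = 0. x = 8.0764e-03. Percent = (8.0764e-03/0.104) × 100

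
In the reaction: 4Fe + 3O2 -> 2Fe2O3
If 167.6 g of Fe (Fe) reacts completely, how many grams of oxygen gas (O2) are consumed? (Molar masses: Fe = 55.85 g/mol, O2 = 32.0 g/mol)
Moles of Fe = 167.6 g ÷ 55.85 g/mol = 3.0009 mol
Mole ratio: 3 mol O2 / 4 mol Fe
Moles of O2 = 3.0009 × (3/4) = 2.25067 mol
Mass of O2 = 2.25067 mol × 32.0 g/mol = 72.02 g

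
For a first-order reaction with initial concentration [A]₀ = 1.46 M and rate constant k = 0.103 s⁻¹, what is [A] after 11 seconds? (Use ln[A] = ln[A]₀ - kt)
0.4702 M

ln[A] = ln[A]₀ - k·t = ln(1.46) - (0.103)·(11) = 0.3784 - 1.1330 = -0.7546
[A] = e^(-0.7546) = 0.4702 M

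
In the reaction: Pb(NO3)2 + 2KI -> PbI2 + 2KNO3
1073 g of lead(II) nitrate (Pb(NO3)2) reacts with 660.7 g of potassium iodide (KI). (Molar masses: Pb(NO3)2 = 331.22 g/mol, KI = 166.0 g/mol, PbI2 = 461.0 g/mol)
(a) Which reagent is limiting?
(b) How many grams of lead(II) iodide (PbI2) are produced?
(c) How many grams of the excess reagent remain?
(a) KI, (b) 917.4 g, (c) 413.9 g

Moles of Pb(NO3)2 = 1073 g ÷ 331.22 g/mol = 3.23954 mol
Moles of KI = 660.7 g ÷ 166.0 g/mol = 3.98012 mol
Moles ÷ coefficient: Pb(NO3)2: 3.23954/1 = 3.24, KI: 3.98012/2 = 1.99
(a) KI has the smaller value, so KI is the limiting reagent.
(b) Moles of PbI2 = 3.98012 mol KI × (1/2) = 1.99006 mol; mass = 1.99006 mol × 461.0 g/mol = 917.4 g
(c) Pb(NO3)2 consumed = 3.98012 × (1/2) = 1.99006 mol; remaining = 3.23954 − 1.99006 = 1.24948 mol; mass = 1.24948 mol × 331.22 g/mol = 413.9 g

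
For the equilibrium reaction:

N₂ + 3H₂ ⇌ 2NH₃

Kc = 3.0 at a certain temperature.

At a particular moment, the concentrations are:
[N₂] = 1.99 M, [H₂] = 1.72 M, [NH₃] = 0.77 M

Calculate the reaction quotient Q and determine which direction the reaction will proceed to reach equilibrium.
Q = 0.059, Q < K, reaction proceeds forward (toward products)

Q = ([NH₃]^2) / ([N₂] × [H₂]^3)
  = ((0.77)^2) / ((1.99)·(1.72)^3) = 0.5929/10.126 = 0.05855
Since Q = 0.05855 < Kc = 3.0, the reaction proceeds forward (toward products) to reach equilibrium.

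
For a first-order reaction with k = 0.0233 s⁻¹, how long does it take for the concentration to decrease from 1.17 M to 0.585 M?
29.75 s

From ln[A] = ln[A]₀ - k·t: t = ln([A]₀/[A])/k = ln(1.17/0.585)/0.0233 = ln(2.0000)/0.0233 = 0.6931/0.0233 = 29.75 s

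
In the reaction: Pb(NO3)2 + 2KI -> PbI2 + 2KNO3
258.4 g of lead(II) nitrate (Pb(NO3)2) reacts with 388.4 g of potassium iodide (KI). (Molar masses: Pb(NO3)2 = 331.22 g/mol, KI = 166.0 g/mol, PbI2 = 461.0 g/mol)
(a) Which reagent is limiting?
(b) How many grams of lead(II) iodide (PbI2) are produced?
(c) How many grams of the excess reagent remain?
(a) Pb(NO3)2, (b) 359.6 g, (c) 129.4 g

Moles of Pb(NO3)2 = 258.4 g ÷ 331.22 g/mol = 0.780146 mol
Moles of KI = 388.4 g ÷ 166.0 g/mol = 2.33976 mol
Moles ÷ coefficient: Pb(NO3)2: 0.780146/1 = 0.7801, KI: 2.33976/2 = 1.17
(a) Pb(NO3)2 has the smaller value, so Pb(NO3)2 is the limiting reagent.
(b) Moles of PbI2 = 0.780146 mol Pb(NO3)2 × (1/1) = 0.780146 mol; mass = 0.780146 mol × 461.0 g/mol = 359.6 g
(c) KI consumed = 0.780146 × (2/1) = 1.56029 mol; remaining = 2.33976 − 1.56029 = 0.779467 mol; mass = 0.779467 mol × 166.0 g/mol = 129.4 g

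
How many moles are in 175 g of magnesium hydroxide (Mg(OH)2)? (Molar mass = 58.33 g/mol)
Moles = 175 g ÷ 58.33 g/mol = 3 mol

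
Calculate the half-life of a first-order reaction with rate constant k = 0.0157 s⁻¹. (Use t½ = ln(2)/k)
44.15 s

t½ = ln(2)/k = 0.6931/0.0157 = 44.15 s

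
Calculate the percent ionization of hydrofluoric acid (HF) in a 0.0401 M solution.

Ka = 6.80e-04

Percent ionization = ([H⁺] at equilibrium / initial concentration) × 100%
Percent ionization = 12.2%

Let x = [H⁺]. Ka = x²/(C - x) ⇒ x² + (6.80e-04)x - (6.80e-04)(0.0401) = 0. x = 4.8929e-03. Percent = (4.8929e-03/0.0401) × 100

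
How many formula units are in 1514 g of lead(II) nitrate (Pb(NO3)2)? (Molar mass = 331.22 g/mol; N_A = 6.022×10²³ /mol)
Moles = 1514 g ÷ 331.22 g/mol = 4.57098 mol
Formula units = 4.57098 mol × 6.022×10²³ /mol = 2.753e+24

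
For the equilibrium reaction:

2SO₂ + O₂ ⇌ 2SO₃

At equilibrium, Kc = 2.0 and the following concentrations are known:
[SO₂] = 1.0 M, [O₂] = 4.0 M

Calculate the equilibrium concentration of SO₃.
[SO₃] = 2.8284 M

Kc = ([SO₃]^2) / ([SO₂]^2 × [O₂]) = 2.0
[SO₃]^2 = Kc · (reactant terms)/(other product terms) = 2.0 · 4 / 1 = 8
[SO₃] = (8)^(1/2) = 2.8284 M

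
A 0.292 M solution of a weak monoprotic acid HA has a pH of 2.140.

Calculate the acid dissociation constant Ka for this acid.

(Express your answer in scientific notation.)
K_a = 1.84e-04

[H⁺] = 10^(−pH) = 10^(−2.140) = 7.244e-03 M. For HA ⇌ H⁺ + A⁻, Ka = x²/(C − x) = (7.244e-03)²/(0.292 − 7.244e-03) = 1.84e-04.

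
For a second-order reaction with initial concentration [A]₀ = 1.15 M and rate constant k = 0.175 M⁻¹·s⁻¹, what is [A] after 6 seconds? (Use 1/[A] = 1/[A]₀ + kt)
0.5210 M

1/[A] = 1/[A]₀ + k·t = 1/1.15 + (0.175)·(6) = 0.8696 + 1.0500 = 1.9196
[A] = 1/1.9196 = 0.5210 M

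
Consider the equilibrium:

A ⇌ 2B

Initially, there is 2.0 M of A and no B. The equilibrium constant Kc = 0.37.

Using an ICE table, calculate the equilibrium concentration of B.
[B] = 0.773 M

ICE: [A] = 2.0 − x, [B] = 2x.
Kc = (2x)²/(2.0 − x) = 0.37 ⇒ 4x² + 0.37x − 0.74 = 0.
x = (−0.37 + √(0.37² + 4·4·0.74))/(2·4) = (−0.37 + √11.977)/8 = 0.38635.
[B] = 2x = 0.773 M.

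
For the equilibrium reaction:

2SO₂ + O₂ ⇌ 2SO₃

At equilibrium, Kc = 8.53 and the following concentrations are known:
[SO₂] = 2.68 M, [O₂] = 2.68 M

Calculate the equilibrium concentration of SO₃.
[SO₃] = 12.8138 M

Kc = ([SO₃]^2) / ([SO₂]^2 × [O₂]) = 8.53
[SO₃]^2 = Kc · (reactant terms)/(other product terms) = 8.53 · 19.249 / 1 = 164.19
[SO₃] = (164.19)^(1/2) = 12.8138 M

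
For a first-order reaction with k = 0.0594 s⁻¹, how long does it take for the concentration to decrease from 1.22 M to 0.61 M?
11.67 s

From ln[A] = ln[A]₀ - k·t: t = ln([A]₀/[A])/k = ln(1.22/0.61)/0.0594 = ln(2.0000)/0.0594 = 0.6931/0.0594 = 11.67 s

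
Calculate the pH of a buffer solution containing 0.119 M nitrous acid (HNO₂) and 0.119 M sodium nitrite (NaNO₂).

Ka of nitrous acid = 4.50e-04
pH = 3.35

pKa = -log(4.50e-04) = 3.35. pH = pKa + log([A⁻]/[HA]) = 3.35 + log(0.119/0.119)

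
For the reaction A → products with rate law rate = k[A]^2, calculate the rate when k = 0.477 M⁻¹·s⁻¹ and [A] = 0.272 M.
0.03529 M/s

rate = k·[A]^2 = 0.477·(0.272)^2 = 0.477·0.073984 = 0.03529 M/s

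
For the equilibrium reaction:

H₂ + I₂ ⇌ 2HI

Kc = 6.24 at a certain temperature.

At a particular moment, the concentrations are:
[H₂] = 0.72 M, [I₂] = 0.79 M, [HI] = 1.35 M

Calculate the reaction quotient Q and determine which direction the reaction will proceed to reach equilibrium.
Q = 3.204, Q < K, reaction proceeds forward (toward products)

Q = ([HI]^2) / ([H₂] × [I₂])
  = ((1.35)^2) / ((0.72)·(0.79)) = 1.8225/0.5688 = 3.204
Since Q = 3.204 < Kc = 6.24, the reaction proceeds forward (toward products) to reach equilibrium.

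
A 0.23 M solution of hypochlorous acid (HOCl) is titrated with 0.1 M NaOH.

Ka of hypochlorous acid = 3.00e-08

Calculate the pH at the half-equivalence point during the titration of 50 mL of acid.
pH = pKa = 7.52

At the half-equivalence point, [HA] = [A⁻], so by Henderson–Hasselbalch pH = pKa + log(1) = pKa.
pKa = −log(3.00e-08) = 7.52.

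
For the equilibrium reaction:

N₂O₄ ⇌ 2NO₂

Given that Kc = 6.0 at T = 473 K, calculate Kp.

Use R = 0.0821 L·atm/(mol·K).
K_p = 232.9998

Δn = (moles gaseous products) − (moles gaseous reactants) = 1
T = 473 K; RT = 0.0821 × 473 = 38.8333
Kp = Kc·(RT)^Δn = 6.0 × (38.8333)^1 = 6.0 × 38.8333 = 232.9998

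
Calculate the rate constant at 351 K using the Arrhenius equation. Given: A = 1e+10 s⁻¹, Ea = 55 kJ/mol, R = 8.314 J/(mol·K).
6.53e+01 s⁻¹

k = A·exp(-Ea/(R·T)) = 1e+10·exp(-55000/(8.314·351)) = 1e+10·exp(-18.8471) = 1e+10·6.5281e-09 = 6.53e+01 s⁻¹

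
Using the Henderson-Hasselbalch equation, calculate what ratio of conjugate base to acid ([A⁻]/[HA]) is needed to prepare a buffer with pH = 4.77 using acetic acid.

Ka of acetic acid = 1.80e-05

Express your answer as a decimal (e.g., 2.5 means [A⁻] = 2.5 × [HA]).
[A⁻]/[HA] = 1.060

pKa = −log(1.80e-05) = 4.7447. pH = pKa + log([A⁻]/[HA]). 4.77 = 4.7447 + log(ratio). log(ratio) = 4.77 − 4.7447 = 0.0253. ratio = 10^(0.0253) = 1.060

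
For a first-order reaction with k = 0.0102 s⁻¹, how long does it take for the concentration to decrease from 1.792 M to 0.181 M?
224.76 s

From ln[A] = ln[A]₀ - k·t: t = ln([A]₀/[A])/k = ln(1.792/0.181)/0.0102 = ln(9.9006)/0.0102 = 2.2926/0.0102 = 224.76 s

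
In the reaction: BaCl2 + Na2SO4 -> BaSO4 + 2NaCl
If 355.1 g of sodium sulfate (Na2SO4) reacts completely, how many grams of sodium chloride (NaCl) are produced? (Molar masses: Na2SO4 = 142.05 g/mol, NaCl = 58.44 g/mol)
Moles of Na2SO4 = 355.1 g ÷ 142.05 g/mol = 2.49982 mol
Mole ratio: 2 mol NaCl / 1 mol Na2SO4
Moles of NaCl = 2.49982 × (2/1) = 4.99965 mol
Mass of NaCl = 4.99965 mol × 58.44 g/mol = 292.2 g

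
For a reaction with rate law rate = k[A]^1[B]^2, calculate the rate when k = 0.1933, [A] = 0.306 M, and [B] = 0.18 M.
0.001916 M/s

rate = k·[A]^1·[B]^2 = 0.1933·(0.306)^1·(0.18)^2 = 0.1933·0.306·0.0324 = 0.001916 M/s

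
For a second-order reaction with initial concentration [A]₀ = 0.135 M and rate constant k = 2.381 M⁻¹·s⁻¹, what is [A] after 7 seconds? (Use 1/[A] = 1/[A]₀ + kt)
0.0415 M

1/[A] = 1/[A]₀ + k·t = 1/0.135 + (2.381)·(7) = 7.4074 + 16.6670 = 24.0744
[A] = 1/24.0744 = 0.0415 M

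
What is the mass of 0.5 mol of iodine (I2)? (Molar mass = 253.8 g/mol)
Mass = 0.5 mol × 253.8 g/mol = 126.9 g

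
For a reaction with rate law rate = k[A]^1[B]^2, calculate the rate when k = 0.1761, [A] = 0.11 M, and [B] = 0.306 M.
0.001814 M/s

rate = k·[A]^1·[B]^2 = 0.1761·(0.11)^1·(0.306)^2 = 0.1761·0.11·0.093636 = 0.001814 M/s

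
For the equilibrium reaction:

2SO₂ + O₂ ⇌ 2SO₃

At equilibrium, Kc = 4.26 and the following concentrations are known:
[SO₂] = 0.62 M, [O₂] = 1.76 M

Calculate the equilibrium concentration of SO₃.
[SO₃] = 1.6977 M

Kc = ([SO₃]^2) / ([SO₂]^2 × [O₂]) = 4.26
[SO₃]^2 = Kc · (reactant terms)/(other product terms) = 4.26 · 0.67654 / 1 = 2.8821
[SO₃] = (2.8821)^(1/2) = 1.6977 M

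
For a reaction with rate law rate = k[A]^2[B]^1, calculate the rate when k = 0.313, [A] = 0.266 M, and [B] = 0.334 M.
0.007397 M/s

rate = k·[A]^2·[B]^1 = 0.313·(0.266)^2·(0.334)^1 = 0.313·0.070756·0.334 = 0.007397 M/s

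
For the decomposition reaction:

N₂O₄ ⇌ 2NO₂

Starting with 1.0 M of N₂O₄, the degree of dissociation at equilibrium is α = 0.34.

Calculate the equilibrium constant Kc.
K_c = 0.7006

x = α·[A]₀ = 0.34 × 1.0 = 0.34 M dissociated.
At eq: [N₂O₄] = 1.0 − 0.34 = 0.66 M; [NO₂] = 2x = 0.68 M.
Kc = [NO₂]²/[N₂O₄] = (0.68)²/0.66 = 0.7006.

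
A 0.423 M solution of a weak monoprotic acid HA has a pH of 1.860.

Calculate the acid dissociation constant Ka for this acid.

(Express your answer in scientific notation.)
K_a = 4.66e-04

[H⁺] = 10^(−pH) = 10^(−1.860) = 1.380e-02 M. For HA ⇌ H⁺ + A⁻, Ka = x²/(C − x) = (1.380e-02)²/(0.423 − 1.380e-02) = 4.66e-04.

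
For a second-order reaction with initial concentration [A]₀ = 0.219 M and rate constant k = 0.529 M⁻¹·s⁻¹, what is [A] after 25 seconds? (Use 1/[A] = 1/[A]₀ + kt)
0.0562 M

1/[A] = 1/[A]₀ + k·t = 1/0.219 + (0.529)·(25) = 4.5662 + 13.2250 = 17.7912
[A] = 1/17.7912 = 0.0562 M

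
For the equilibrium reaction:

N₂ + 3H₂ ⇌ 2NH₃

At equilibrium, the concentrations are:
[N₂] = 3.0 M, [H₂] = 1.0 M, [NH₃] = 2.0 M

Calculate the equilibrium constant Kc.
K_c = 1.3333

Kc = ([NH₃]^2) / ([N₂] × [H₂]^3)
   = ((2.0)^2) / ((3.0)·(1.0)^3)
   = 4 / 3 = 1.3333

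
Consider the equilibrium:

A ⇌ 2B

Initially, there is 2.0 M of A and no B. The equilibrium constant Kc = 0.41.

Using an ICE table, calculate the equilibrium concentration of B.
[B] = 0.809 M

ICE: [A] = 2.0 − x, [B] = 2x.
Kc = (2x)²/(2.0 − x) = 0.41 ⇒ 4x² + 0.41x − 0.82 = 0.
x = (−0.41 + √(0.41² + 4·4·0.82))/(2·4) = (−0.41 + √13.288)/8 = 0.40441.
[B] = 2x = 0.809 M.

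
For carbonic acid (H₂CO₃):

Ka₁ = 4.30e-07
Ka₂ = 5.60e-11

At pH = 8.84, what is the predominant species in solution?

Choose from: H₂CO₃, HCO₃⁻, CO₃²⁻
HCO₃⁻

pKa1 = 6.37, pKa2 = 10.25. Each pKa is the crossover between adjacent species; pH = 8.84 lies in the region where HCO₃⁻ predominates.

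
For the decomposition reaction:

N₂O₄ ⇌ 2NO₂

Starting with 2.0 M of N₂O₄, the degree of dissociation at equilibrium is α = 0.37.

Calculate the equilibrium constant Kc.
K_c = 1.7384

x = α·[A]₀ = 0.37 × 2.0 = 0.74 M dissociated.
At eq: [N₂O₄] = 2.0 − 0.74 = 1.26 M; [NO₂] = 2x = 1.48 M.
Kc = [NO₂]²/[N₂O₄] = (1.48)²/1.26 = 1.738.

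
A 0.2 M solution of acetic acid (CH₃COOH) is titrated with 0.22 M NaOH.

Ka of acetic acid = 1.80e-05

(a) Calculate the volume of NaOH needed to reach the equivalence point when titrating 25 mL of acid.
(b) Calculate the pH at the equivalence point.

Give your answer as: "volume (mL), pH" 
V = 22.7 mL, pH = 8.88

(a) At equivalence: moles acid = moles base.
moles acid = 0.2 × 0.025 = 0.005 mol; V_NaOH = 0.005/0.22 = 0.02273 L = 22.7 mL.
(b) At equivalence, all acid → conjugate base A⁻ at [A⁻] = 0.005/0.04773 = 0.1048 M.
Kb = Kw/Ka = 1.0e-14/1.80e-05 = 5.556e-10; [OH⁻] = √(Kb·[A⁻]) = 7.629e-06; pOH = 5.12; pH = 14 − pOH = 8.88.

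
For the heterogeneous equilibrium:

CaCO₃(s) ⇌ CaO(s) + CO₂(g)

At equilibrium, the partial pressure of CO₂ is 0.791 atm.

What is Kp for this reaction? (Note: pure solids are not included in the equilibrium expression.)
K_p = 0.791

Solids (CaCO₃, CaO) have activity 1 and are excluded.
Kp = P(CO₂) = 0.791.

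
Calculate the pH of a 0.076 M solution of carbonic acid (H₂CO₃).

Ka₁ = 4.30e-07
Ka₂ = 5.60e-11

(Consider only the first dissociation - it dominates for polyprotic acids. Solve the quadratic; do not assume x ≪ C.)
pH = 3.74

x² + Ka₁·x − Ka₁·C = 0 with Ka₁ = 4.30e-07, C = 0.076.
x = (−Ka₁ + √(Ka₁² + 4·Ka₁·C))/2 = 1.8056e-04 M, so pH = 3.74.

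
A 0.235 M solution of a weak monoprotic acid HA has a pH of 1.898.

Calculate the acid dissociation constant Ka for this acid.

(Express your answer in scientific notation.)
K_a = 7.19e-04

[H⁺] = 10^(−pH) = 10^(−1.898) = 1.265e-02 M. For HA ⇌ H⁺ + A⁻, Ka = x²/(C − x) = (1.265e-02)²/(0.235 − 1.265e-02) = 7.19e-04.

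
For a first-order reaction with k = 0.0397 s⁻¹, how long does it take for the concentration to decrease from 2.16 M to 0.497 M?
37.01 s

From ln[A] = ln[A]₀ - k·t: t = ln([A]₀/[A])/k = ln(2.16/0.497)/0.0397 = ln(4.3461)/0.0397 = 1.4693/0.0397 = 37.01 s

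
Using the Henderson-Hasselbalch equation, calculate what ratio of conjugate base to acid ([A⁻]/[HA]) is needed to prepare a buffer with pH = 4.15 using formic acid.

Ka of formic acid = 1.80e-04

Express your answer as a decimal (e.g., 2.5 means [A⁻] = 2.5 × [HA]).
[A⁻]/[HA] = 2.543

pKa = −log(1.80e-04) = 3.7447. pH = pKa + log([A⁻]/[HA]). 4.15 = 3.7447 + log(ratio). log(ratio) = 4.15 − 3.7447 = 0.4053. ratio = 10^(0.4053) = 2.543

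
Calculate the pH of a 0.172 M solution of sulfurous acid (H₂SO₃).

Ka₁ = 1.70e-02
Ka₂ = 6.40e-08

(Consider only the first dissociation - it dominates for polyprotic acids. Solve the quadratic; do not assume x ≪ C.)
pH = 1.34

x² + Ka₁·x − Ka₁·C = 0 with Ka₁ = 1.70e-02, C = 0.172.
x = (−Ka₁ + √(Ka₁² + 4·Ka₁·C))/2 = 4.6238e-02 M, so pH = 1.34.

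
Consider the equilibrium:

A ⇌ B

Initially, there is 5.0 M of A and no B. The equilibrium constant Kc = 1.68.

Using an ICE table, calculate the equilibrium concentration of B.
[B] = 3.134 M

ICE: [A] = 5.0 − x, [B] = x.
Kc = x/(5.0 − x) = 1.68 ⇒ x = 1.68·5.0/(1 + 1.68) = 8.4/2.68 = 3.134.
[B] = x = 3.134 M.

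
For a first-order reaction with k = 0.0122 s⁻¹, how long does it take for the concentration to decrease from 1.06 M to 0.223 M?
127.77 s

From ln[A] = ln[A]₀ - k·t: t = ln([A]₀/[A])/k = ln(1.06/0.223)/0.0122 = ln(4.7534)/0.0122 = 1.5589/0.0122 = 127.77 s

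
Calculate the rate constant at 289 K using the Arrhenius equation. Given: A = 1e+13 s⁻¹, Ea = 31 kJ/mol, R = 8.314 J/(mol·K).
2.49e+07 s⁻¹

k = A·exp(-Ea/(R·T)) = 1e+13·exp(-31000/(8.314·289)) = 1e+13·exp(-12.9019) = 1e+13·2.4933e-06 = 2.49e+07 s⁻¹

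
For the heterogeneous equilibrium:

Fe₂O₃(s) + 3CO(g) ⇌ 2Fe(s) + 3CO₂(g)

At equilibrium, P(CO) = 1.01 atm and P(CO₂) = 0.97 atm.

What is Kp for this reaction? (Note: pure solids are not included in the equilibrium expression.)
K_p = 0.886

Solids (Fe₂O₃, Fe) are excluded.
Kp = P(CO₂)³/P(CO)³ = (0.97)³/(1.01)³ = 0.9127/1.03 = 0.886.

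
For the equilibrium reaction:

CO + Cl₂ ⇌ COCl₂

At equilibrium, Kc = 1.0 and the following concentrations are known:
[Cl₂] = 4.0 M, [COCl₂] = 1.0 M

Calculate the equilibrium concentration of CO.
[CO] = 0.2500 M

Kc = ([COCl₂]) / ([CO] × [Cl₂]) = 1.0
[CO]^1 = (product terms)/(Kc · other reactant terms) = 1 / (1.0 · 4) = 0.25
[CO] = 0.2500 M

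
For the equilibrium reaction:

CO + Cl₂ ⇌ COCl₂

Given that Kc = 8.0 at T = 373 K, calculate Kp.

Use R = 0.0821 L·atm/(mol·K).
K_p = 0.2612

Δn = (moles gaseous products) − (moles gaseous reactants) = -1
T = 373 K; RT = 0.0821 × 373 = 30.6233
Kp = Kc·(RT)^Δn = 8.0 × (30.6233)^-1 = 8.0 × 0.0326549 = 0.2612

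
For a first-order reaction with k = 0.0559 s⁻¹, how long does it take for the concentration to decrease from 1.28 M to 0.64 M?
12.40 s

From ln[A] = ln[A]₀ - k·t: t = ln([A]₀/[A])/k = ln(1.28/0.64)/0.0559 = ln(2.0000)/0.0559 = 0.6931/0.0559 = 12.40 s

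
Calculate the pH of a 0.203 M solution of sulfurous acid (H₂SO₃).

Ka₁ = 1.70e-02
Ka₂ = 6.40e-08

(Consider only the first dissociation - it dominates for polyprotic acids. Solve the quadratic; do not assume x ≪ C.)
pH = 1.29

x² + Ka₁·x − Ka₁·C = 0 with Ka₁ = 1.70e-02, C = 0.203.
x = (−Ka₁ + √(Ka₁² + 4·Ka₁·C))/2 = 5.0857e-02 M, so pH = 1.29.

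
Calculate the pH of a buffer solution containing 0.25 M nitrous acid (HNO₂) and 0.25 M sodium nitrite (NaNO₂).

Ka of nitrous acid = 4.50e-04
pH = 3.35

pKa = -log(4.50e-04) = 3.35. pH = pKa + log([A⁻]/[HA]) = 3.35 + log(0.25/0.25)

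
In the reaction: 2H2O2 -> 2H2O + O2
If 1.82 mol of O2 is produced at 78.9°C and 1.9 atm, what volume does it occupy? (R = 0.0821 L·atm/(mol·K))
T = 78.9°C + 273.15 = 352.05 K
V = nRT/P = (1.82 × 0.0821 × 352.05) / 1.9
V = 27.69 L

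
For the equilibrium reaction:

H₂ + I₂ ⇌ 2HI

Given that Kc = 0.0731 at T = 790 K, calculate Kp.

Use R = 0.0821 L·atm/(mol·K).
K_p = 0.0731

Δn = (moles gaseous products) − (moles gaseous reactants) = 0
T = 790 K; RT = 0.0821 × 790 = 64.859
Kp = Kc·(RT)^Δn = 0.0731 × (64.859)^0 = 0.0731 × 1 = 0.0731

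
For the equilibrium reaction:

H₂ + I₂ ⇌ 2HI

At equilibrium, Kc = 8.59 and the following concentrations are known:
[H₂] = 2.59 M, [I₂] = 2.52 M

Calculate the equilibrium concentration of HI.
[HI] = 7.4877 M

Kc = ([HI]^2) / ([H₂] × [I₂]) = 8.59
[HI]^2 = Kc · (reactant terms)/(other product terms) = 8.59 · 6.5268 / 1 = 56.065
[HI] = (56.065)^(1/2) = 7.4877 M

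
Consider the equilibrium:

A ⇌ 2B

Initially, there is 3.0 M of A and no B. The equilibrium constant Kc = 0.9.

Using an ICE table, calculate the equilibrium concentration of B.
[B] = 1.434 M

ICE: [A] = 3.0 − x, [B] = 2x.
Kc = (2x)²/(3.0 − x) = 0.9 ⇒ 4x² + 0.9x − 2.7 = 0.
x = (−0.9 + √(0.9² + 4·4·2.7))/(2·4) = (−0.9 + √44.01)/8 = 0.71675.
[B] = 2x = 1.434 M.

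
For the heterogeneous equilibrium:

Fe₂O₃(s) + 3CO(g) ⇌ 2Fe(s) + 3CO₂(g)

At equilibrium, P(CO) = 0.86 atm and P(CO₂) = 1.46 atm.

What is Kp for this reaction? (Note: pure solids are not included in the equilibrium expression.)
K_p = 4.893

Solids (Fe₂O₃, Fe) are excluded.
Kp = P(CO₂)³/P(CO)³ = (1.46)³/(0.86)³ = 3.112/0.6361 = 4.893.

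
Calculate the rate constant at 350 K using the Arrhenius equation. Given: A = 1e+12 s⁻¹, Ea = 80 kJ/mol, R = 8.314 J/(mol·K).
1.15e+00 s⁻¹

k = A·exp(-Ea/(R·T)) = 1e+12·exp(-80000/(8.314·350)) = 1e+12·exp(-27.4924) = 1e+12·1.1487e-12 = 1.15e+00 s⁻¹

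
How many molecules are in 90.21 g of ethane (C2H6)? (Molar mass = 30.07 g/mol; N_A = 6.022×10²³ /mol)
Moles = 90.21 g ÷ 30.07 g/mol = 3 mol
Molecules = 3 mol × 6.022×10²³ /mol = 1.807e+24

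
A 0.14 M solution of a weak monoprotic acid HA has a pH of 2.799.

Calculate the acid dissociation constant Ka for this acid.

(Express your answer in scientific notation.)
K_a = 1.82e-05

[H⁺] = 10^(−pH) = 10^(−2.799) = 1.589e-03 M. For HA ⇌ H⁺ + A⁻, Ka = x²/(C − x) = (1.589e-03)²/(0.14 − 1.589e-03) = 1.82e-05.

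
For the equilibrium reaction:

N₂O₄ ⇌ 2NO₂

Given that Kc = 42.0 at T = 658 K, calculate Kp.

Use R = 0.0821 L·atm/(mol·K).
K_p = 2.27e+03

Δn = (moles gaseous products) − (moles gaseous reactants) = 1
T = 658 K; RT = 0.0821 × 658 = 54.0218
Kp = Kc·(RT)^Δn = 42.0 × (54.0218)^1 = 42.0 × 54.0218 = 2.27e+03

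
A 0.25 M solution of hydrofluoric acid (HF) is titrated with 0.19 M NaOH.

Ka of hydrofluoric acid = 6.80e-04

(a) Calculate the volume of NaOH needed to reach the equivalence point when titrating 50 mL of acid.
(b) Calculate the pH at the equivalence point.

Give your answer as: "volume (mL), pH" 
V = 65.8 mL, pH = 8.10

(a) At equivalence: moles acid = moles base.
moles acid = 0.25 × 0.05 = 0.0125 mol; V_NaOH = 0.0125/0.19 = 0.06579 L = 65.8 mL.
(b) At equivalence, all acid → conjugate base A⁻ at [A⁻] = 0.0125/0.1158 = 0.108 M.
Kb = Kw/Ka = 1.0e-14/6.80e-04 = 1.471e-11; [OH⁻] = √(Kb·[A⁻]) = 1.260e-06; pOH = 5.90; pH = 14 − pOH = 8.10.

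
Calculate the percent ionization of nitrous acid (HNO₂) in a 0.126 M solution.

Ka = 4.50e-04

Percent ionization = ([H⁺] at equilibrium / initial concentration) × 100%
Percent ionization = 5.8%

Let x = [H⁺]. Ka = x²/(C - x) ⇒ x² + (4.50e-04)x - (4.50e-04)(0.126) = 0. x = 7.3083e-03. Percent = (7.3083e-03/0.126) × 100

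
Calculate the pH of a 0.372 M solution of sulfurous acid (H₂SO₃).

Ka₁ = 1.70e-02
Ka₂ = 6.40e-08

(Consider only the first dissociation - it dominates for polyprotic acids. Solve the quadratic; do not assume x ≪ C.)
pH = 1.15

x² + Ka₁·x − Ka₁·C = 0 with Ka₁ = 1.70e-02, C = 0.372.
x = (−Ka₁ + √(Ka₁² + 4·Ka₁·C))/2 = 7.1477e-02 M, so pH = 1.15.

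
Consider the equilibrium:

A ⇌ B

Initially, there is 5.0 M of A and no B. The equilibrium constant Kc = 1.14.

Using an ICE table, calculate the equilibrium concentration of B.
[B] = 2.664 M

ICE: [A] = 5.0 − x, [B] = x.
Kc = x/(5.0 − x) = 1.14 ⇒ x = 1.14·5.0/(1 + 1.14) = 5.7/2.14 = 2.664.
[B] = x = 2.664 M.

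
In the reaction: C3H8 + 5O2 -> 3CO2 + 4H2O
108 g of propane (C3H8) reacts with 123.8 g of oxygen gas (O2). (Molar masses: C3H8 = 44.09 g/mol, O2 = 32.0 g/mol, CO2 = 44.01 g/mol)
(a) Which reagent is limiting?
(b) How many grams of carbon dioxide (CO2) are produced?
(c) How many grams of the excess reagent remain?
(a) O2, (b) 102.2 g, (c) 73.89 g

Moles of C3H8 = 108 g ÷ 44.09 g/mol = 2.44954 mol
Moles of O2 = 123.8 g ÷ 32.0 g/mol = 3.86875 mol
Moles ÷ coefficient: C3H8: 2.44954/1 = 2.45, O2: 3.86875/5 = 0.7737
(a) O2 has the smaller value, so O2 is the limiting reagent.
(b) Moles of CO2 = 3.86875 mol O2 × (3/5) = 2.32125 mol; mass = 2.32125 mol × 44.01 g/mol = 102.2 g
(c) C3H8 consumed = 3.86875 × (1/5) = 0.77375 mol; remaining = 2.44954 − 0.77375 = 1.67579 mol; mass = 1.67579 mol × 44.09 g/mol = 73.89 g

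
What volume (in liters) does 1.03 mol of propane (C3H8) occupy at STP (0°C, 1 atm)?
At STP, 1 mol of gas occupies 22.4 L
Volume = 1.03 mol × 22.4 L/mol = 23.07 L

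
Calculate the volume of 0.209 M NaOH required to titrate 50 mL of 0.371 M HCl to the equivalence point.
V_{base} = 88.8 mL

At equivalence: moles acid = moles base.
moles HCl = 0.371 M × 0.05 L = 0.01855 mol
V_NaOH = 0.01855 mol ÷ 0.209 M = 0.08876 L = 88.8 mL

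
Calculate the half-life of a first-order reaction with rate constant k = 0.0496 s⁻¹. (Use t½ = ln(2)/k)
13.97 s

t½ = ln(2)/k = 0.6931/0.0496 = 13.97 s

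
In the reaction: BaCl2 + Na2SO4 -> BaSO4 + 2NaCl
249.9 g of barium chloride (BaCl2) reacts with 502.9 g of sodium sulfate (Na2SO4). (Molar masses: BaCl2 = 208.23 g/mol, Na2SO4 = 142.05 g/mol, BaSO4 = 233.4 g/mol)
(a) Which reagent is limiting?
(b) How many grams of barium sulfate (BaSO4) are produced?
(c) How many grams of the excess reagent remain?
(a) BaCl2, (b) 280.1 g, (c) 332.4 g

Moles of BaCl2 = 249.9 g ÷ 208.23 g/mol = 1.20012 mol
Moles of Na2SO4 = 502.9 g ÷ 142.05 g/mol = 3.5403 mol
Moles ÷ coefficient: BaCl2: 1.20012/1 = 1.2, Na2SO4: 3.5403/1 = 3.54
(a) BaCl2 has the smaller value, so BaCl2 is the limiting reagent.
(b) Moles of BaSO4 = 1.20012 mol BaCl2 × (1/1) = 1.20012 mol; mass = 1.20012 mol × 233.4 g/mol = 280.1 g
(c) Na2SO4 consumed = 1.20012 × (1/1) = 1.20012 mol; remaining = 3.5403 − 1.20012 = 2.34019 mol; mass = 2.34019 mol × 142.05 g/mol = 332.4 g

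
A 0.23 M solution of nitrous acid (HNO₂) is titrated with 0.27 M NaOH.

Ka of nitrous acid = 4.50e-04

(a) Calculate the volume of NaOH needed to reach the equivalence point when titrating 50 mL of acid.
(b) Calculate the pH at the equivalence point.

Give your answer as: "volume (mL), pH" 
V = 42.6 mL, pH = 8.22

(a) At equivalence: moles acid = moles base.
moles acid = 0.23 × 0.05 = 0.0115 mol; V_NaOH = 0.0115/0.27 = 0.04259 L = 42.6 mL.
(b) At equivalence, all acid → conjugate base A⁻ at [A⁻] = 0.0115/0.09259 = 0.1242 M.
Kb = Kw/Ka = 1.0e-14/4.50e-04 = 2.222e-11; [OH⁻] = √(Kb·[A⁻]) = 1.661e-06; pOH = 5.78; pH = 14 − pOH = 8.22.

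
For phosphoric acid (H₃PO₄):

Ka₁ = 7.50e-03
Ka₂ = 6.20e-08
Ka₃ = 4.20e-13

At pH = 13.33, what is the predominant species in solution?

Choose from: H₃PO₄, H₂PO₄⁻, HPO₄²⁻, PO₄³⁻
PO₄³⁻

pKa1 = 2.12, pKa2 = 7.21, pKa3 = 12.38. Each pKa is the crossover between adjacent species; pH = 13.33 lies in the region where PO₄³⁻ predominates.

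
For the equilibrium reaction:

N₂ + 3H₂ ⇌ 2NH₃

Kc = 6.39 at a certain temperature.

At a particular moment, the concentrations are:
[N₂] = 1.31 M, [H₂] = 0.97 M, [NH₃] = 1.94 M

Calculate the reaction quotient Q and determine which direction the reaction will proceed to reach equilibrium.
Q = 3.148, Q < K, reaction proceeds forward (toward products)

Q = ([NH₃]^2) / ([N₂] × [H₂]^3)
  = ((1.94)^2) / ((1.31)·(0.97)^3) = 3.7636/1.1956 = 3.148
Since Q = 3.148 < Kc = 6.39, the reaction proceeds forward (toward products) to reach equilibrium.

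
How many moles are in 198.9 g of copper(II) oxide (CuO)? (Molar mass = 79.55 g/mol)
Moles = 198.9 g ÷ 79.55 g/mol = 2.5 mol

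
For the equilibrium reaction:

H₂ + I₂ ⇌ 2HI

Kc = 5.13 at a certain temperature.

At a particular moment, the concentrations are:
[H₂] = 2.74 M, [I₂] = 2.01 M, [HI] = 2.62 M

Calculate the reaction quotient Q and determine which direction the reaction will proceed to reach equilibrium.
Q = 1.246, Q < K, reaction proceeds forward (toward products)

Q = ([HI]^2) / ([H₂] × [I₂])
  = ((2.62)^2) / ((2.74)·(2.01)) = 6.8644/5.5074 = 1.246
Since Q = 1.246 < Kc = 5.13, the reaction proceeds forward (toward products) to reach equilibrium.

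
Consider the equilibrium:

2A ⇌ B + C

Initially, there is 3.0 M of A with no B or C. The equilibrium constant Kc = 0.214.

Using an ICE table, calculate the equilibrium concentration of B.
[B] = 0.721 M

ICE: [A] = 3.0 − 2x, [B] = [C] = x.
Kc = x²/(3.0 − 2x)² = 0.214 ⇒ √Kc = x/(3.0 − 2x).
x = √0.214·3.0/(1 + 2√0.214) = 0.4626·3.0/1.9252 = 0.72086.
[B] = x = 0.721 M.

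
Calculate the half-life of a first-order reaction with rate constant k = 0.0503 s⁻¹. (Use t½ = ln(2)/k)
13.78 s

t½ = ln(2)/k = 0.6931/0.0503 = 13.78 s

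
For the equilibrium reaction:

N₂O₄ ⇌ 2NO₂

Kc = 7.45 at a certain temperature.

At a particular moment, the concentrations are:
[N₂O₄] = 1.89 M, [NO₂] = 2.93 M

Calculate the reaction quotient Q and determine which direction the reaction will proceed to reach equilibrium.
Q = 4.542, Q < K, reaction proceeds forward (toward products)

Q = ([NO₂]^2) / ([N₂O₄])
  = ((2.93)^2) / ((1.89)) = 8.5849/1.89 = 4.542
Since Q = 4.542 < Kc = 7.45, the reaction proceeds forward (toward products) to reach equilibrium.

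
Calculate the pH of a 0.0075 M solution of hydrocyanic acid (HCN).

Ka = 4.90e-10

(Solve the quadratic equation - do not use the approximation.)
pH = 5.72

x² + Ka×x - Ka×C = 0. Using quadratic formula: [H⁺] = 1.9168e-06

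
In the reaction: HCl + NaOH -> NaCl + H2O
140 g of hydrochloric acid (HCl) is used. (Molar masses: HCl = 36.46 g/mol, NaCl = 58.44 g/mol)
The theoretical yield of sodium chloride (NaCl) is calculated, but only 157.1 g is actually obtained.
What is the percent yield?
Moles of HCl = 140 g ÷ 36.46 g/mol = 3.83982 mol
Mole ratio: 1 mol NaCl / 1 mol HCl
Moles of NaCl = 3.83982 × (1/1) = 3.83982 mol
Theoretical yield = 3.83982 mol × 58.44 g/mol = 224.4 g
Actual yield = 157.1 g
Percent yield = (157.1 / 224.4) × 100% = 70.0%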